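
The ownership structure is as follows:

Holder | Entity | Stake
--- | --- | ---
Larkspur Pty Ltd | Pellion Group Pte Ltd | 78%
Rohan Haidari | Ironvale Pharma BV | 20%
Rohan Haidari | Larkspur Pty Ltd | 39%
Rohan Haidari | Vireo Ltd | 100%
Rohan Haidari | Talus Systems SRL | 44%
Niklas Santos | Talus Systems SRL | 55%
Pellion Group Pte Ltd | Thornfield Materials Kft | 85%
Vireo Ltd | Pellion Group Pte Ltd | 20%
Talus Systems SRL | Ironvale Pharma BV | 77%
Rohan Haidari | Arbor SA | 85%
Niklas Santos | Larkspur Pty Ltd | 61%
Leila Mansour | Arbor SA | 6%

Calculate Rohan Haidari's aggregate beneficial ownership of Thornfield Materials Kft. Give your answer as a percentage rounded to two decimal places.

42.86%

Rohan reaches Thornfield along 2 paths.
Via Larkspur → Pellion: 39% × 78% × 85% = 25.857%.
Via Vireo → Pellion: 100% × 20% × 85% = 17%.
Total: 25.857% + 17% = 42.857%.
Rounded: 42.86%.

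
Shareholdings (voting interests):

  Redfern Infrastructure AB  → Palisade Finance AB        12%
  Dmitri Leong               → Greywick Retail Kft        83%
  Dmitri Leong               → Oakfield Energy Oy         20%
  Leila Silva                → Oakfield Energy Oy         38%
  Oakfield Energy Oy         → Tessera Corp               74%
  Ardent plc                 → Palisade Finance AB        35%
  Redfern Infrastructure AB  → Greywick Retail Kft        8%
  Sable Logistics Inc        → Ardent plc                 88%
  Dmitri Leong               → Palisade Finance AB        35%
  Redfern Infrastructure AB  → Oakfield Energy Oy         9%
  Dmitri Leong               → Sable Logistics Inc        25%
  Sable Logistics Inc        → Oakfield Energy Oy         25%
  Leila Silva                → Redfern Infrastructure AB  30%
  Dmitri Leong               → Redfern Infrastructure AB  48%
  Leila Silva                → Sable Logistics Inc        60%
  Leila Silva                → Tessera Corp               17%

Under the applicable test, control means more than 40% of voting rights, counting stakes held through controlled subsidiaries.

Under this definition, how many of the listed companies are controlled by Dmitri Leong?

Dmitri holds 48% of Redfern, so Dmitri controls Redfern.
Dmitri and Redfern together hold 35% + 12% = 47% of Palisade, so Dmitri controls Palisade.
Dmitri and Redfern together hold 83% + 8% = 91% of Greywick, so Dmitri controls Greywick.
No other company's threshold is met.
Dmitri controls 3 companies.

3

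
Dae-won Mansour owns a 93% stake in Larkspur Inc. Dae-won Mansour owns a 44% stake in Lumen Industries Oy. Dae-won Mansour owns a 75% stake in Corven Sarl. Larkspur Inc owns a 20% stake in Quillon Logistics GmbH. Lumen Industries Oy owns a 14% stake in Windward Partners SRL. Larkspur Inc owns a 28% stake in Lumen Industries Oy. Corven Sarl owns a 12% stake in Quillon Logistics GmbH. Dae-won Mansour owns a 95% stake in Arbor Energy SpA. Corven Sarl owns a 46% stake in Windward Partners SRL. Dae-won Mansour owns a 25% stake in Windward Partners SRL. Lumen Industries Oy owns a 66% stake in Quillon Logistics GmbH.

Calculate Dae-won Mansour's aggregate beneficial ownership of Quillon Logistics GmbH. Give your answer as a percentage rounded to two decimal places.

Dae-won reaches Quillon along 4 paths.
Via Lumen: 44% × 66% = 29.04%.
Via Larkspur → Lumen: 93% × 28% × 66% = 17.1864%.
Via Corven: 75% × 12% = 9%.
Via Larkspur: 93% × 20% = 18.6%.
Total: 29.04% + 17.1864% + 9% + 18.6% = 73.8264%.
Rounded: 73.83%.

73.83%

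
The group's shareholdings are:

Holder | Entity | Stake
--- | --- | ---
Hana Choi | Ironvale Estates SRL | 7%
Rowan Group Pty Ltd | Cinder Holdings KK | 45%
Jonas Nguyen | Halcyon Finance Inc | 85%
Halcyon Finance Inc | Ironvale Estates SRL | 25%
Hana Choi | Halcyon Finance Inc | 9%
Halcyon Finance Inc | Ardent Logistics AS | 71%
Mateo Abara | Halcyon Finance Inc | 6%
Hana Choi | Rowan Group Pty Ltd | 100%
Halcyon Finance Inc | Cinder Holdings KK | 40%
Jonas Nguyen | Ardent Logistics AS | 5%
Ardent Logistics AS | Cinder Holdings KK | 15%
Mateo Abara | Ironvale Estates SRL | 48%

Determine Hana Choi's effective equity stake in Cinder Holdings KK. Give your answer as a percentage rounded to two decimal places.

Hana reaches Cinder along 3 paths.
Via Rowan: 100% × 45% = 45%.
Via Halcyon → Ardent: 9% × 71% × 15% = 0.9585%.
Via Halcyon: 9% × 40% = 3.6%.
Total: 45% + 0.9585% + 3.6% = 49.5585%.
Rounded: 49.56%.

49.56%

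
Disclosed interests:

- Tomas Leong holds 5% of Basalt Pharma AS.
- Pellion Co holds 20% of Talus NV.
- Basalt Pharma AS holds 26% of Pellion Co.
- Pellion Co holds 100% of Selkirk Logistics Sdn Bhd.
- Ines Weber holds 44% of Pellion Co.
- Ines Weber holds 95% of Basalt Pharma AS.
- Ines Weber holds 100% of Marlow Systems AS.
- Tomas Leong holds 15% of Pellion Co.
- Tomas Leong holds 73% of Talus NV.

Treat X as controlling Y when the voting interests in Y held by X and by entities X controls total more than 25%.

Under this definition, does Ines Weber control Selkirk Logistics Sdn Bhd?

Yes

Ines holds 95% of Basalt, so Ines controls Basalt.
Basalt and Ines together hold 26% + 44% = 70% of Pellion, so Ines controls Pellion.
Pellion holds 100% of Selkirk, so Ines controls Selkirk.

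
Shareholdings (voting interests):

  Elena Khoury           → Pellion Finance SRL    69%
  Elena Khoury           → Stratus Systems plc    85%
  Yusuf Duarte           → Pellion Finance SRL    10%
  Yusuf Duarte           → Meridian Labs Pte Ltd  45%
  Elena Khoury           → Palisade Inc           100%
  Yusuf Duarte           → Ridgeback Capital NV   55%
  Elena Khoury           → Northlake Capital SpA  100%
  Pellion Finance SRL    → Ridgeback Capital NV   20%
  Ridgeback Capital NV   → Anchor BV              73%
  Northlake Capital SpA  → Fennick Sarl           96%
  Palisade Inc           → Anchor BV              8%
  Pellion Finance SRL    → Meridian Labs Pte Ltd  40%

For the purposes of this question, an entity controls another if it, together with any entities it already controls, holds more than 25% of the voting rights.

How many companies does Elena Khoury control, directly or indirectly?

6

Elena holds 69% of Pellion, so Elena controls Pellion.
Elena holds 100% of Northlake, so Elena controls Northlake.
Pellion holds 40% of Meridian, so Elena controls Meridian.
Northlake holds 96% of Fennick, so Elena controls Fennick.
Elena holds 100% of Palisade, so Elena controls Palisade.
Elena holds 85% of Stratus, so Elena controls Stratus.
No other company's threshold is met.
Elena controls 6 companies.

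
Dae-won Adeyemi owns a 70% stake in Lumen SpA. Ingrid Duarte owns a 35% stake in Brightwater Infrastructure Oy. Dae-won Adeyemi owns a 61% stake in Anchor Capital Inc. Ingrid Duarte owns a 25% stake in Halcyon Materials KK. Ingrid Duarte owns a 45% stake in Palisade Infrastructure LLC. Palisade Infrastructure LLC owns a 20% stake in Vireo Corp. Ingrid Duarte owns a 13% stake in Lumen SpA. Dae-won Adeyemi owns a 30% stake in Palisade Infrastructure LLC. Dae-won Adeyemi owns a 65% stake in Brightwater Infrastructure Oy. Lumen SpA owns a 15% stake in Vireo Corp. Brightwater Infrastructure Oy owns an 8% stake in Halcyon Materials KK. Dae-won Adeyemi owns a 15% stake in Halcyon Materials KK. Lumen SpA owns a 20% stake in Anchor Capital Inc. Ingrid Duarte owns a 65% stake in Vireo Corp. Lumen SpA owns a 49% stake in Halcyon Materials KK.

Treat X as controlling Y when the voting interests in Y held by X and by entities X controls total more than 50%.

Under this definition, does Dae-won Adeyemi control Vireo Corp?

Dae-won holds 70% of Lumen, so Dae-won controls Lumen.
Dae-won holds 65% of Brightwater, so Dae-won controls Brightwater.
Lumen and Dae-won and Brightwater together hold 49% + 15% + 8% = 72% of Halcyon, so Dae-won controls Halcyon.
Lumen and Dae-won together hold 20% + 61% = 81% of Anchor, so Dae-won controls Anchor.
In Vireo, Dae-won's side holds only 15%, not > 50%.
So Dae-won does not control Vireo.

No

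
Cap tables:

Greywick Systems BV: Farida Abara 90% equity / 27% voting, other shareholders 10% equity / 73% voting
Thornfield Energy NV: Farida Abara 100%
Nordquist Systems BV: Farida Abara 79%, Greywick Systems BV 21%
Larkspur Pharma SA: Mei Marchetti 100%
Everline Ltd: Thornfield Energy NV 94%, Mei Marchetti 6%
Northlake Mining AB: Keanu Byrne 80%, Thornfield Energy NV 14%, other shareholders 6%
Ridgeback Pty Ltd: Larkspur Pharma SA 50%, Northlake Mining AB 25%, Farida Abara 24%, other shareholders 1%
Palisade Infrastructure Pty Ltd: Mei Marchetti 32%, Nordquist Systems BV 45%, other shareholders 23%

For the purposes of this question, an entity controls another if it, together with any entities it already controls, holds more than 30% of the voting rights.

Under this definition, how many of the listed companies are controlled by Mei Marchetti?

3

Mei holds 100% of Larkspur, so Mei controls Larkspur.
Larkspur holds 50% of Ridgeback, so Mei controls Ridgeback.
Mei holds 32% of Palisade, so Mei controls Palisade.
No other company's threshold is met.
Mei controls 3 companies.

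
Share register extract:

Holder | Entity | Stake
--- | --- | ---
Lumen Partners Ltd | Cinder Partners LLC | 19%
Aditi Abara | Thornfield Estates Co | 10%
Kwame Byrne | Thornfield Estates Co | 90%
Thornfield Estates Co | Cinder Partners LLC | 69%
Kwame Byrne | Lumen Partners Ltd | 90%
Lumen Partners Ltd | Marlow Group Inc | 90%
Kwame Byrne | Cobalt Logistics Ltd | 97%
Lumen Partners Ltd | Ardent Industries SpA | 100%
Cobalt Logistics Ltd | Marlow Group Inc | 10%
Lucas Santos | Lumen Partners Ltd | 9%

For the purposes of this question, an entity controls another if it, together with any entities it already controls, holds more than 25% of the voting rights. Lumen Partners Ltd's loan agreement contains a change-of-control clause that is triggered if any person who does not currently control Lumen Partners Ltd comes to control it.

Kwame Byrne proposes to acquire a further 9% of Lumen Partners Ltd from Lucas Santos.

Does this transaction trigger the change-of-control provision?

No

The purchase adds only to Kwame's holdings (Lucas's stake shrinks), so Kwame is the only person who could newly come to control Lumen.
Kwame holds 90% of Lumen, so Kwame controls Lumen.
So Kwame already controls Lumen before the transaction.
After the purchase, Kwame's direct stake in Lumen rises to 90% + 9% = 99%, and Lucas's stake falls to 0%.
Kwame controlled Lumen already, so this is not a new person acquiring control; every other person's position is unchanged or reduced.
No new person acquires control, so the clause is not triggered.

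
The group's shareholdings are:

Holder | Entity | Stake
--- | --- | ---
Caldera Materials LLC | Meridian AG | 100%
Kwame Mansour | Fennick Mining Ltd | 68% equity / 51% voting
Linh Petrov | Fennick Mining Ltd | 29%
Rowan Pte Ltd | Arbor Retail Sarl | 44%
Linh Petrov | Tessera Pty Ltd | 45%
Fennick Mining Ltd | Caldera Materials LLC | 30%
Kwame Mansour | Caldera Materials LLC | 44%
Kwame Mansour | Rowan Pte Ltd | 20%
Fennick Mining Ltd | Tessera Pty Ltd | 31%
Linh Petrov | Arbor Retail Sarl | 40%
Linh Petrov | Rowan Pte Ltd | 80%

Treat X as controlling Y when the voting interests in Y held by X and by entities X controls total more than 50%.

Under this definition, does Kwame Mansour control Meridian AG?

Kwame holds 51% of Fennick, so Kwame controls Fennick.
Kwame and Fennick together hold 44% + 30% = 74% of Caldera, so Kwame controls Caldera.
Caldera holds 100% of Meridian, so Kwame controls Meridian.

Yes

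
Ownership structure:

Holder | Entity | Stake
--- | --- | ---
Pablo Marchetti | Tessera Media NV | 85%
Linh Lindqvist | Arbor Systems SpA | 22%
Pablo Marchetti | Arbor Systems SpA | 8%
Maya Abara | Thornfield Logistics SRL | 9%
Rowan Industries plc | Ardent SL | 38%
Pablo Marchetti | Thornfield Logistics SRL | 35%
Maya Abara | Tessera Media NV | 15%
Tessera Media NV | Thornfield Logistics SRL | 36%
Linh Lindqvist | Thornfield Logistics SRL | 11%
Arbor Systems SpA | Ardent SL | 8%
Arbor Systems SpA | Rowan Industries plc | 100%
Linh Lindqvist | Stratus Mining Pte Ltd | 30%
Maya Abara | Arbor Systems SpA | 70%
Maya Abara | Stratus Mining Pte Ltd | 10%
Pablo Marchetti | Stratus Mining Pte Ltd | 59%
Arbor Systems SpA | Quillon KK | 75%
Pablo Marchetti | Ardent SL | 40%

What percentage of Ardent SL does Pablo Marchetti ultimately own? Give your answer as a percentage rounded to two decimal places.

Pablo reaches Ardent along 3 paths.
Via Arbor → Rowan: 8% × 100% × 38% = 3.04%.
Via Arbor: 8% × 8% = 0.64%.
Direct stake: 40% = 40%.
Total: 3.04% + 0.64% + 40% = 43.68%.

43.68%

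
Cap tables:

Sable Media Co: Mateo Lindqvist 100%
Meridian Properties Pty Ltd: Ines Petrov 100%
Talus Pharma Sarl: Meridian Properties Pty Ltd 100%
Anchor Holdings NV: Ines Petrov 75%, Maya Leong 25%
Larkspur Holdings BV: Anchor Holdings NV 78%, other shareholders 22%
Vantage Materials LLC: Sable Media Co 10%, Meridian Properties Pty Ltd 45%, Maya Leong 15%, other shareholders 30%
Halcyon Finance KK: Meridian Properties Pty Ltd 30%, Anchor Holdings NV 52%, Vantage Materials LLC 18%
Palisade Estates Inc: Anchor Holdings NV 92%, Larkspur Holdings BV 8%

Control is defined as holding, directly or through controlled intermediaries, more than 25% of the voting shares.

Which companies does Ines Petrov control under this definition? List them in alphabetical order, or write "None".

Ines holds 100% of Meridian, so Ines controls Meridian.
Meridian holds 100% of Talus, so Ines controls Talus.
Ines holds 75% of Anchor, so Ines controls Anchor.
Anchor holds 78% of Larkspur, so Ines controls Larkspur.
Meridian holds 45% of Vantage, so Ines controls Vantage.
Meridian and Anchor and Vantage together hold 30% + 52% + 18% = 100% of Halcyon, so Ines controls Halcyon.
Anchor and Larkspur together hold 92% + 8% = 100% of Palisade, so Ines controls Palisade.
No other company's threshold is met.

Anchor Holdings NV, Halcyon Finance KK, Larkspur Holdings BV, Meridian Properties Pty Ltd, Palisade Estates Inc, Talus Pharma Sarl, Vantage Materials LLC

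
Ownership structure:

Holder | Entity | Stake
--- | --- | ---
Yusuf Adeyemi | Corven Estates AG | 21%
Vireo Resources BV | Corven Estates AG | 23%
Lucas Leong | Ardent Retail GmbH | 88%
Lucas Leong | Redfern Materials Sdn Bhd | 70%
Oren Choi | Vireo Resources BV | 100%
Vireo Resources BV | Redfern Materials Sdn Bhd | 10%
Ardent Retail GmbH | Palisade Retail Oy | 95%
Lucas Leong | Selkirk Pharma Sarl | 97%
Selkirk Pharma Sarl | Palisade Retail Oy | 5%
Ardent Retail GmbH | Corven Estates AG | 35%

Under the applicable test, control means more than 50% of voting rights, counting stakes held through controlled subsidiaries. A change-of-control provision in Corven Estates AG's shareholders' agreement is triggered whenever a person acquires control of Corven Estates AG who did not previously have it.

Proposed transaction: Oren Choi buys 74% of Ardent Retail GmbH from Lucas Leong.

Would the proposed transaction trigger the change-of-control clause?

The purchase adds only to Oren's holdings (Lucas's stake shrinks), so Oren is the only person who could newly come to control Corven.
Oren holds 100% of Vireo, so Oren controls Vireo.
In Corven, Oren's side holds only 23%, not > 50%.
So before the transaction, Oren does not control Corven.
After the purchase, Oren holds 74% of Ardent directly, and Lucas's stake falls to 14%.
Oren holds 74% of Ardent, so Oren controls Ardent.
Vireo and Ardent together hold 23% + 35% = 58% of Corven, so Oren controls Corven.
Oren did not control Corven before and does after, so the clause is triggered.

Yes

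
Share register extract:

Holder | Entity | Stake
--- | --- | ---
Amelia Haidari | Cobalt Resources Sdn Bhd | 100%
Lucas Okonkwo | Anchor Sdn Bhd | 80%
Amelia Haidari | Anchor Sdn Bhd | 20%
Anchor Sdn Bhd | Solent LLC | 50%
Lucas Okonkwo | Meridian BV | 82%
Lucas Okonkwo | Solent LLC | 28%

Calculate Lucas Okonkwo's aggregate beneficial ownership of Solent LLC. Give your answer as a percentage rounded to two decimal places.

Lucas reaches Solent along 2 paths.
Via Anchor: 80% × 50% = 40%.
Direct stake: 28% = 28%.
Total: 40% + 28% = 68%.
Rounded: 68.00%.

68.00%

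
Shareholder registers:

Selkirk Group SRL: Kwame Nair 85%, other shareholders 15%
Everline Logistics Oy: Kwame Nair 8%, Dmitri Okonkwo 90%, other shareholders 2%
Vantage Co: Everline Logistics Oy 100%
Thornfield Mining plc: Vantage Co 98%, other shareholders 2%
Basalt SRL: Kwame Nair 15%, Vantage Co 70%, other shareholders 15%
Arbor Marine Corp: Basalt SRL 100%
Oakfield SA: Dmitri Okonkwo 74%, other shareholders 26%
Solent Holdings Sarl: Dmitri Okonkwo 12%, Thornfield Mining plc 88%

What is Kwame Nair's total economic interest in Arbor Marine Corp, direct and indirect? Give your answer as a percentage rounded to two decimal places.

20.60%

Kwame reaches Arbor along 2 paths.
Via Basalt: 15% × 100% = 15%.
Via Everline → Vantage → Basalt: 8% × 100% × 70% × 100% = 5.6%.
Total: 15% + 5.6% = 20.6%.
Rounded: 20.60%.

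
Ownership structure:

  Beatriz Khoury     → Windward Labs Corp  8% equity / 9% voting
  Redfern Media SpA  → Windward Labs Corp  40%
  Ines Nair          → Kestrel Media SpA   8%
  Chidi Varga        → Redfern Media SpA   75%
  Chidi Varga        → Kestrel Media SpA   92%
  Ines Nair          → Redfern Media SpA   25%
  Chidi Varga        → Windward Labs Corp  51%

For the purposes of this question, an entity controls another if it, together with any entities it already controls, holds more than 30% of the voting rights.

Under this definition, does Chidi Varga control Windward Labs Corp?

Chidi holds 75% of Redfern, so Chidi controls Redfern.
Chidi and Redfern together hold 51% + 40% = 91% of Windward, so Chidi controls Windward.

Yes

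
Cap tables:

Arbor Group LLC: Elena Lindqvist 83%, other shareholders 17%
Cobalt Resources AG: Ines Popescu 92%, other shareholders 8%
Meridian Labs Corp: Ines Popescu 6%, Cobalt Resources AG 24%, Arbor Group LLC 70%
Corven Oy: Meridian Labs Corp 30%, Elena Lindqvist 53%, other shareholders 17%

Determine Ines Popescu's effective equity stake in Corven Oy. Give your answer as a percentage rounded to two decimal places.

8.42%

Ines reaches Corven along 2 paths.
Via Meridian: 6% × 30% = 1.8%.
Via Cobalt → Meridian: 92% × 24% × 30% = 6.624%.
Total: 1.8% + 6.624% = 8.424%.
Rounded: 8.42%.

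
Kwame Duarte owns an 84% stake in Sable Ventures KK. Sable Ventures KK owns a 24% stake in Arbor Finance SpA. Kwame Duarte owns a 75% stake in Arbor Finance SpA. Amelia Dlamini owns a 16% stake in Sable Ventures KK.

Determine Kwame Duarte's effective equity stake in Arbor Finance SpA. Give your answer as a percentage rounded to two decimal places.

95.16%

Kwame reaches Arbor along 2 paths.
Via Sable: 84% × 24% = 20.16%.
Direct stake: 75% = 75%.
Total: 20.16% + 75% = 95.16%.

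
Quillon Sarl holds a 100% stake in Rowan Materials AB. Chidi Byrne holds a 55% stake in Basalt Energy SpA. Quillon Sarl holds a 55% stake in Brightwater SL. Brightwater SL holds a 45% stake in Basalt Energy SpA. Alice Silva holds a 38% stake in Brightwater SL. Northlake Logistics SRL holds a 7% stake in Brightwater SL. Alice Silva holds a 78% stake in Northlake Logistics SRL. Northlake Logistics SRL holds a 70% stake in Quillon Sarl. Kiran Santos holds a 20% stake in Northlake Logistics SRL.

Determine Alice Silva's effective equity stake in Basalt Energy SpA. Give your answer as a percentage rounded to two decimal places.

Alice reaches Basalt along 3 paths.
Via Northlake → Quillon → Brightwater: 78% × 70% × 55% × 45% = 13.5135%.
Via Brightwater: 38% × 45% = 17.1%.
Via Northlake → Brightwater: 78% × 7% × 45% = 2.457%.
Total: 13.5135% + 17.1% + 2.457% = 33.0705%.
Rounded: 33.07%.

33.07%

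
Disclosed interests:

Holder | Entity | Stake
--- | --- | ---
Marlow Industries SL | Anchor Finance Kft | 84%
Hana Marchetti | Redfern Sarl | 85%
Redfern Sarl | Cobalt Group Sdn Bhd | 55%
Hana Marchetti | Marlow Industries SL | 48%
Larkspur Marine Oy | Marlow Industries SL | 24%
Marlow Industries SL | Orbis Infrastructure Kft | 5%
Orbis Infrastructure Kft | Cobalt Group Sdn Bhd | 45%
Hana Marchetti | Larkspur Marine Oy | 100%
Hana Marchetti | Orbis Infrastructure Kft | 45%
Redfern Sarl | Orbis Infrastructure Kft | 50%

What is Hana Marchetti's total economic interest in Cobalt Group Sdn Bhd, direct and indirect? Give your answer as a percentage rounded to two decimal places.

87.75%

Hana reaches Cobalt along 5 paths.
Via Redfern: 85% × 55% = 46.75%.
Via Redfern → Orbis: 85% × 50% × 45% = 19.125%.
Via Marlow → Orbis: 48% × 5% × 45% = 1.08%.
Via Larkspur → Marlow → Orbis: 100% × 24% × 5% × 45% = 0.54%.
Via Orbis: 45% × 45% = 20.25%.
Total: 46.75% + 19.125% + 1.08% + 0.54% + 20.25% = 87.745%.
Rounded: 87.75%.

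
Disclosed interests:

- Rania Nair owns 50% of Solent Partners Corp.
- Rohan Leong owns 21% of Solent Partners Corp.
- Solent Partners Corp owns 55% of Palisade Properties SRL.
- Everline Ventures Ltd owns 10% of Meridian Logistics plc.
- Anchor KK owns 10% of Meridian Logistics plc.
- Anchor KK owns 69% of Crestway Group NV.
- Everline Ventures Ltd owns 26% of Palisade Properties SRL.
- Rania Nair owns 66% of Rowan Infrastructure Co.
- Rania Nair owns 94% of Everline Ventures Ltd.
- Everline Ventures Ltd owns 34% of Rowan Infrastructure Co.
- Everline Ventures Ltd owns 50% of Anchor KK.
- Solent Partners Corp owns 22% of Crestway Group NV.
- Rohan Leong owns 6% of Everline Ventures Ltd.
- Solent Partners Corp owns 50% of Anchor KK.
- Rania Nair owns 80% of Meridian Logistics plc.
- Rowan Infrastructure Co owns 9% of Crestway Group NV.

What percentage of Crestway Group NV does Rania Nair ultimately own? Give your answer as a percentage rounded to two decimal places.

Rania reaches Crestway along 5 paths.
Via Solent: 50% × 22% = 11%.
Via Rowan: 66% × 9% = 5.94%.
Via Everline → Rowan: 94% × 34% × 9% = 2.8764%.
Via Solent → Anchor: 50% × 50% × 69% = 17.25%.
Via Everline → Anchor: 94% × 50% × 69% = 32.43%.
Total: 11% + 5.94% + 2.8764% + 17.25% + 32.43% = 69.4964%.
Rounded: 69.50%.

69.50%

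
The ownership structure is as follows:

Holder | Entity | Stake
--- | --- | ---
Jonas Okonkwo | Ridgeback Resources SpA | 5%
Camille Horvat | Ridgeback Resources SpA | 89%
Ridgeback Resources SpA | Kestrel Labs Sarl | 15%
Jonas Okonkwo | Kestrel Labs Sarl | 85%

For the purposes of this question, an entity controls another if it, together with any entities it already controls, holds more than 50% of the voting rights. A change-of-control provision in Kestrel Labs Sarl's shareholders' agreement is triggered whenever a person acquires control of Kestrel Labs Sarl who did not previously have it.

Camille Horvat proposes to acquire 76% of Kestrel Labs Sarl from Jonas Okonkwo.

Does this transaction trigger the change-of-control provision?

Yes

The purchase adds only to Camille's holdings (Jonas's stake shrinks), so Camille is the only person who could newly come to control Kestrel.
Camille holds 89% of Ridgeback, so Camille controls Ridgeback.
In Kestrel, Camille's side holds only 15%, not > 50%.
So before the transaction, Camille does not control Kestrel.
After the purchase, Camille holds 76% of Kestrel directly, and Jonas's stake falls to 9%.
Ridgeback and Camille together hold 15% + 76% = 91% of Kestrel, so Camille controls Kestrel.
Camille did not control Kestrel before and does after, so the clause is triggered.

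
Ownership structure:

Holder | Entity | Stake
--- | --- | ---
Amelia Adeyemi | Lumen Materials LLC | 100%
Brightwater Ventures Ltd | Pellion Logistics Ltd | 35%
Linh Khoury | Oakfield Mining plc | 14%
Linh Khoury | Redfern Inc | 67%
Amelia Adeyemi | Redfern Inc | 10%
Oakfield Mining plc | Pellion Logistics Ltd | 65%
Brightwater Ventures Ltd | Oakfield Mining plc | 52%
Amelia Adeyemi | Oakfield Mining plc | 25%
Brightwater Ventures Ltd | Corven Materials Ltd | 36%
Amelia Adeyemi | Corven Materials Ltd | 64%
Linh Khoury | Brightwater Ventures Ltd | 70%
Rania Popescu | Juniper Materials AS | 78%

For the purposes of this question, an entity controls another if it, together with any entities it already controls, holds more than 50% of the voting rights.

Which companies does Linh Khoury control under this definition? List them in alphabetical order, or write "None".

Brightwater Ventures Ltd, Oakfield Mining plc, Pellion Logistics Ltd, Redfern Inc

Linh holds 67% of Redfern, so Linh controls Redfern.
Linh holds 70% of Brightwater, so Linh controls Brightwater.
Brightwater and Linh together hold 52% + 14% = 66% of Oakfield, so Linh controls Oakfield.
Brightwater and Oakfield together hold 35% + 65% = 100% of Pellion, so Linh controls Pellion.
No other company's threshold is met.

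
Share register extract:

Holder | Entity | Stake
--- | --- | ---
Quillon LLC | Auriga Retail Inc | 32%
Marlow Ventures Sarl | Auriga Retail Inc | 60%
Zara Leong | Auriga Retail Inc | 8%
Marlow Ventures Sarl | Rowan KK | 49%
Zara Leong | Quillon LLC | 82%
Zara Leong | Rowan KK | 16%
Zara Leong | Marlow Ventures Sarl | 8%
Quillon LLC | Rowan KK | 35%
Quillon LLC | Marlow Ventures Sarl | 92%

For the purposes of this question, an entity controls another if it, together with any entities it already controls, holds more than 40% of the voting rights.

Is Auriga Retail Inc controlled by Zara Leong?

Zara holds 82% of Quillon, so Zara controls Quillon.
Zara and Quillon together hold 8% + 92% = 100% of Marlow, so Zara controls Marlow.
Quillon and Marlow and Zara together hold 32% + 60% + 8% = 100% of Auriga, so Zara controls Auriga.

Yes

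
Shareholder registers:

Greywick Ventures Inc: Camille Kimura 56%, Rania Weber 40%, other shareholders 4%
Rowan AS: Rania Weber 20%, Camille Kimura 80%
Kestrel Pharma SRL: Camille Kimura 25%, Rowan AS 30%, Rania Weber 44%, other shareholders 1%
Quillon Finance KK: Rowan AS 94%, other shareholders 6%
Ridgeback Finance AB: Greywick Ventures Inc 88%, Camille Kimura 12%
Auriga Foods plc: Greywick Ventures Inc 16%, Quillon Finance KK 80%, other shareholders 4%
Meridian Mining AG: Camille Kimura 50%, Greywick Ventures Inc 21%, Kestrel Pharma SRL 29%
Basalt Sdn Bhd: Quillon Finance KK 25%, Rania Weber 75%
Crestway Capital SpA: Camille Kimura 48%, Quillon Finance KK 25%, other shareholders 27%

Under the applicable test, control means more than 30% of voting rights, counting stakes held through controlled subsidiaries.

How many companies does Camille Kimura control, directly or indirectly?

8

Camille holds 56% of Greywick, so Camille controls Greywick.
Camille holds 80% of Rowan, so Camille controls Rowan.
Camille and Rowan together hold 25% + 30% = 55% of Kestrel, so Camille controls Kestrel.
Rowan holds 94% of Quillon, so Camille controls Quillon.
Greywick and Camille together hold 88% + 12% = 100% of Ridgeback, so Camille controls Ridgeback.
Greywick and Quillon together hold 16% + 80% = 96% of Auriga, so Camille controls Auriga.
Camille and Greywick and Kestrel together hold 50% + 21% + 29% = 100% of Meridian, so Camille controls Meridian.
Camille and Quillon together hold 48% + 25% = 73% of Crestway, so Camille controls Crestway.
No other company's threshold is met.
Camille controls 8 companies.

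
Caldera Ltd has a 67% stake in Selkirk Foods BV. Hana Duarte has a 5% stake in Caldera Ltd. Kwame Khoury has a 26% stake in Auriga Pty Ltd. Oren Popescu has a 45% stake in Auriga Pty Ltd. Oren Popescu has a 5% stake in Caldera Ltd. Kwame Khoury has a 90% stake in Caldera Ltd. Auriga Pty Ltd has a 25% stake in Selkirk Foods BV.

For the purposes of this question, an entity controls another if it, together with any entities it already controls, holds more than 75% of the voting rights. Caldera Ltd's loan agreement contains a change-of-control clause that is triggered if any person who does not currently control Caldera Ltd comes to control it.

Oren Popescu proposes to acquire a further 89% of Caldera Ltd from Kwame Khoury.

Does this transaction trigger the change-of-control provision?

The purchase adds only to Oren's holdings (Kwame's stake shrinks), so Oren is the only person who could newly come to control Caldera.
Oren's largest direct stake is 45% in Auriga, which does not meet the threshold, so Oren controls no company.
In Caldera, Oren's side holds only 5%, not > 75%.
So before the transaction, Oren does not control Caldera.
After the purchase, Oren's direct stake in Caldera rises to 5% + 89% = 94%, and Kwame's stake falls to 1%.
Oren holds 94% of Caldera, so Oren controls Caldera.
Oren did not control Caldera before and does after, so the clause is triggered.

Yes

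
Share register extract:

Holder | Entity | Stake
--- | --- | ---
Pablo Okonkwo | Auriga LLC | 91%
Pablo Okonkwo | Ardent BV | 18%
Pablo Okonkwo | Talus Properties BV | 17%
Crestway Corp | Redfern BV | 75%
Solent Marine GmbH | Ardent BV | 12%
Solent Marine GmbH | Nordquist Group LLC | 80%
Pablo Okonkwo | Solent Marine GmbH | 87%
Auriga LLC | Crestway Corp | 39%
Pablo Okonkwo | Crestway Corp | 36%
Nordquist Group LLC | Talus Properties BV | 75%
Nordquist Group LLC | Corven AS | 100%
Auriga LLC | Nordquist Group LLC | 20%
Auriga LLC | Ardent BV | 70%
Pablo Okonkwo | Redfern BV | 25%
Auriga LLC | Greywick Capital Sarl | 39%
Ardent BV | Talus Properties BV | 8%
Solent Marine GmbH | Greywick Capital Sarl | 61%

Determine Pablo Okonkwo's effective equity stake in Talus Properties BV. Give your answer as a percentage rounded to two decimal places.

90.22%

Pablo reaches Talus along 6 paths.
Direct stake: 17% = 17%.
Via Auriga → Nordquist: 91% × 20% × 75% = 13.65%.
Via Solent → Nordquist: 87% × 80% × 75% = 52.2%.
Via Auriga → Ardent: 91% × 70% × 8% = 5.096%.
Via Solent → Ardent: 87% × 12% × 8% = 0.8352%.
Via Ardent: 18% × 8% = 1.44%.
Total: 17% + 13.65% + 52.2% + 5.096% + 0.8352% + 1.44% = 90.2212%.
Rounded: 90.22%.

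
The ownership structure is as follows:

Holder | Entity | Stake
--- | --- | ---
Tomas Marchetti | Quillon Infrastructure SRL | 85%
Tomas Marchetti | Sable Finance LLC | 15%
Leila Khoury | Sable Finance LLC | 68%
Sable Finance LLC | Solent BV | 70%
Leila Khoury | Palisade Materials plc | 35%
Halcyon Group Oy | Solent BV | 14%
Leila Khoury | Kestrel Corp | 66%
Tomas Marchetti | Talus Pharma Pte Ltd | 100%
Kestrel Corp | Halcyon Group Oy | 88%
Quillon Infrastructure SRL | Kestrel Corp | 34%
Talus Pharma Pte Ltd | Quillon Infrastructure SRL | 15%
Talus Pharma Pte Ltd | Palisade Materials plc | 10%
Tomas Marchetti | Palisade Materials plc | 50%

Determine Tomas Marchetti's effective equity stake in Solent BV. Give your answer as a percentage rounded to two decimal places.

Tomas reaches Solent along 3 paths.
Via Sable: 15% × 70% = 10.5%.
Via Talus → Quillon → Kestrel → Halcyon: 100% × 15% × 34% × 88% × 14% = 0.62832%.
Via Quillon → Kestrel → Halcyon: 85% × 34% × 88% × 14% = 3.56048%.
Total: 10.5% + 0.62832% + 3.56048% = 14.6888%.
Rounded: 14.69%.

14.69%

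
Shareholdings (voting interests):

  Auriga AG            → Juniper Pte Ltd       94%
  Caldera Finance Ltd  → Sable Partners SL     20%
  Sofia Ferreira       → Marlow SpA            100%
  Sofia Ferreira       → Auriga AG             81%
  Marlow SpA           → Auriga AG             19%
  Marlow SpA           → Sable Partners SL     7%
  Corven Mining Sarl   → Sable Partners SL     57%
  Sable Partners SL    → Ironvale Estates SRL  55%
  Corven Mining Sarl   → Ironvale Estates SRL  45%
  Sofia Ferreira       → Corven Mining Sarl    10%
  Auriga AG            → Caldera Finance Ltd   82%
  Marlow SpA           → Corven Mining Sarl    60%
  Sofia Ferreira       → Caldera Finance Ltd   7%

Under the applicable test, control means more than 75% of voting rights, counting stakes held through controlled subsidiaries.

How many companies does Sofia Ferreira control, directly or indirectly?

Sofia holds 100% of Marlow, so Sofia controls Marlow.
Sofia and Marlow together hold 81% + 19% = 100% of Auriga, so Sofia controls Auriga.
Sofia and Auriga together hold 7% + 82% = 89% of Caldera, so Sofia controls Caldera.
Auriga holds 94% of Juniper, so Sofia controls Juniper.
No other company's threshold is met.
Sofia controls 4 companies.

4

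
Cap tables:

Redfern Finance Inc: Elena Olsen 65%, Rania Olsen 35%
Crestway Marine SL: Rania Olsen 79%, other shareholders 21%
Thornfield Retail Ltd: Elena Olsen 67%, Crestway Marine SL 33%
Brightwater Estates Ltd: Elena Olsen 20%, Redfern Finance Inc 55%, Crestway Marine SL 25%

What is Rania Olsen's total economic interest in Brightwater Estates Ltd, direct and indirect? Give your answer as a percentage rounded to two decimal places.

39.00%

Rania reaches Brightwater along 2 paths.
Via Redfern: 35% × 55% = 19.25%.
Via Crestway: 79% × 25% = 19.75%.
Total: 19.25% + 19.75% = 39%.
Rounded: 39.00%.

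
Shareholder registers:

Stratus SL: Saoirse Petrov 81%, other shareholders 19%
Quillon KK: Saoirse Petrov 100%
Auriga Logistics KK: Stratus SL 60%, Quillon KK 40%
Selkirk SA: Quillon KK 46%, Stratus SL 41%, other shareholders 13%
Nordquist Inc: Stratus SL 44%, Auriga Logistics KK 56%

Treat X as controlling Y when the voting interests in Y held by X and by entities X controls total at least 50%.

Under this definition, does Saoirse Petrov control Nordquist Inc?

Yes

Saoirse holds 81% of Stratus, so Saoirse controls Stratus.
Saoirse holds 100% of Quillon, so Saoirse controls Quillon.
Stratus and Quillon together hold 60% + 40% = 100% of Auriga, so Saoirse controls Auriga.
Stratus and Auriga together hold 44% + 56% = 100% of Nordquist, so Saoirse controls Nordquist.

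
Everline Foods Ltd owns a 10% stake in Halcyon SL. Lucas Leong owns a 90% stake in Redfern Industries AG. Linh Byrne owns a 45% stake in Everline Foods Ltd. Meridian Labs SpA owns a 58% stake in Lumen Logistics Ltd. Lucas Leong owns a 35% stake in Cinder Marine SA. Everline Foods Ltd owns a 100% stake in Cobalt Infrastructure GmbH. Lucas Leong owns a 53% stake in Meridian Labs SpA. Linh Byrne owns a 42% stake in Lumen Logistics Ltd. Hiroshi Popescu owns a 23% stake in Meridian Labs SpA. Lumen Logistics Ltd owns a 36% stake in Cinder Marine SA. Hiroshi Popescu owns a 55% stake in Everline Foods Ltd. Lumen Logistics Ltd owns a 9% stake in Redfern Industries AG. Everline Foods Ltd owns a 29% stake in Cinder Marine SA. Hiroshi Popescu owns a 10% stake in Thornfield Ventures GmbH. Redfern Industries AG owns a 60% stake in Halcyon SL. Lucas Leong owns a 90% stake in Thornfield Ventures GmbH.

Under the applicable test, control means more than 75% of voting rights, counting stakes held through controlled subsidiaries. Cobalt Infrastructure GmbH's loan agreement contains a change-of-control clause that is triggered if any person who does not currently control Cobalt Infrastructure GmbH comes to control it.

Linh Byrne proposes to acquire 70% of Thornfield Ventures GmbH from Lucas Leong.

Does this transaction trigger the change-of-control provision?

No

The purchase adds only to Linh's holdings (Lucas's stake shrinks), so Linh is the only person who could newly come to control Cobalt.
Linh's largest direct stake is 45% in Everline, which does not meet the threshold, so Linh controls no company.
Neither Linh nor any entity Linh controls holds any voting interest in Cobalt.
So before the transaction, Linh does not control Cobalt.
After the purchase, Linh holds 70% of Thornfield directly, and Lucas's stake falls to 20%.
Linh's side now holds 70% of Thornfield, not > 75%, so Linh still does not control Thornfield.
After the transaction, neither Linh nor any entity Linh controls holds a voting interest in Cobalt, so Linh still does not control it.
No new person acquires control, so the clause is not triggered.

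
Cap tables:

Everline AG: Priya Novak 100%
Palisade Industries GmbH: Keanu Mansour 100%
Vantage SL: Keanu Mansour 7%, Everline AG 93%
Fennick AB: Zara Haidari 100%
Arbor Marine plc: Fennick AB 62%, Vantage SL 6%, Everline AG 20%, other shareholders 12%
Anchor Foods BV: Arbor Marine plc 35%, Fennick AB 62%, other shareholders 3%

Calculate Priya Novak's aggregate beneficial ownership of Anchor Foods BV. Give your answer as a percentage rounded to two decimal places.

8.95%

Priya reaches Anchor along 2 paths.
Via Everline → Vantage → Arbor: 100% × 93% × 6% × 35% = 1.953%.
Via Everline → Arbor: 100% × 20% × 35% = 7%.
Total: 1.953% + 7% = 8.953%.
Rounded: 8.95%.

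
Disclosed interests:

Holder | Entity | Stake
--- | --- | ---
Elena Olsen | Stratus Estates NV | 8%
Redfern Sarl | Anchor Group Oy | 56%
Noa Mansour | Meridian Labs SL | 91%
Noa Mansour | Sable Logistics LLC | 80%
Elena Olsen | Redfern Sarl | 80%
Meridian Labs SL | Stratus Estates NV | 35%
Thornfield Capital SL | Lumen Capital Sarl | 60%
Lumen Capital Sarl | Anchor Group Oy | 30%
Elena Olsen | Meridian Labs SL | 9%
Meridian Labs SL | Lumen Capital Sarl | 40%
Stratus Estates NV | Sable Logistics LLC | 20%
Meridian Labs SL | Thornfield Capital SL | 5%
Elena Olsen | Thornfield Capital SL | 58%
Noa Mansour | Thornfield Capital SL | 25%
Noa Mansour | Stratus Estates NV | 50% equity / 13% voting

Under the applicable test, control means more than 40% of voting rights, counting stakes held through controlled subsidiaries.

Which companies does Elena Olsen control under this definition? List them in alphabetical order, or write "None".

Anchor Group Oy, Lumen Capital Sarl, Redfern Sarl, Thornfield Capital SL

Elena holds 58% of Thornfield, so Elena controls Thornfield.
Thornfield holds 60% of Lumen, so Elena controls Lumen.
Elena holds 80% of Redfern, so Elena controls Redfern.
Lumen and Redfern together hold 30% + 56% = 86% of Anchor, so Elena controls Anchor.
No other company's threshold is met.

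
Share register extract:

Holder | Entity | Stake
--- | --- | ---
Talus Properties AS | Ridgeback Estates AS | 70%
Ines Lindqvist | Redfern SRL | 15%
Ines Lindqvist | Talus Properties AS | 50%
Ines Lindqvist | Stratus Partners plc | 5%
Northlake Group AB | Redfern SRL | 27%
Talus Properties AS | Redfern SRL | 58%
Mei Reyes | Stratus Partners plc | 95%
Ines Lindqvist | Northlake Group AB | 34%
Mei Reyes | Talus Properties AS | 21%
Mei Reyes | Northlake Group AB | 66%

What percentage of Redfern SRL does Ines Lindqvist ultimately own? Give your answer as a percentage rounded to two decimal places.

53.18%

Ines reaches Redfern along 3 paths.
Direct stake: 15% = 15%.
Via Northlake: 34% × 27% = 9.18%.
Via Talus: 50% × 58% = 29%.
Total: 15% + 9.18% + 29% = 53.18%.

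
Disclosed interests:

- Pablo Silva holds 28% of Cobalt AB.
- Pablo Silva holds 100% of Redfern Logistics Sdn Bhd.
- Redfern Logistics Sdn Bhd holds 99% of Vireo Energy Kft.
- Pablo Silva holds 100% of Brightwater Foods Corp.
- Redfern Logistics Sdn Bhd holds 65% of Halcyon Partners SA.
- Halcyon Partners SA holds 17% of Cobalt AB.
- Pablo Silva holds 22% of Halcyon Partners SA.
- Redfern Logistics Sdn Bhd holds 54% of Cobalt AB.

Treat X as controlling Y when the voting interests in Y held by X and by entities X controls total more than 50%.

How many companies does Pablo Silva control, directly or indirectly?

Pablo holds 100% of Redfern, so Pablo controls Redfern.
Pablo and Redfern together hold 22% + 65% = 87% of Halcyon, so Pablo controls Halcyon.
Redfern holds 99% of Vireo, so Pablo controls Vireo.
Halcyon and Pablo and Redfern together hold 17% + 28% + 54% = 99% of Cobalt, so Pablo controls Cobalt.
Pablo holds 100% of Brightwater, so Pablo controls Brightwater.
Pablo controls 5 companies.

5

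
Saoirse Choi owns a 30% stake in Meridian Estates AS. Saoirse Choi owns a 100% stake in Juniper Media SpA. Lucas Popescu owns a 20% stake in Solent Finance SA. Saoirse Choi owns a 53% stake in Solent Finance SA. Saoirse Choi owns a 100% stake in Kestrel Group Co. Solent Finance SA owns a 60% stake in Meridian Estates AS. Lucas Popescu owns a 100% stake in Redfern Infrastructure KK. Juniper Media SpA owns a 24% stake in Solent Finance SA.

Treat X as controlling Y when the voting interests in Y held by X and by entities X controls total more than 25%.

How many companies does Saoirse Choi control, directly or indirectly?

Saoirse holds 100% of Juniper, so Saoirse controls Juniper.
Juniper and Saoirse together hold 24% + 53% = 77% of Solent, so Saoirse controls Solent.
Saoirse holds 100% of Kestrel, so Saoirse controls Kestrel.
Solent and Saoirse together hold 60% + 30% = 90% of Meridian, so Saoirse controls Meridian.
No other company's threshold is met.
Saoirse controls 4 companies.

4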